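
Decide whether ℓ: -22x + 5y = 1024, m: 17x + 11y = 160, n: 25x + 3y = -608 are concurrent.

Yes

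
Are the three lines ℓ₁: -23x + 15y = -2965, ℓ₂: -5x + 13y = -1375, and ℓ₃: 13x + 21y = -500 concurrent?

No

Lines aᵢx + bᵢy = cᵢ with pairwise distinct directions are concurrent exactly when det[aᵢ bᵢ cᵢ] = 0.
Here the determinant is -7840.
Nonzero, so no common point exists.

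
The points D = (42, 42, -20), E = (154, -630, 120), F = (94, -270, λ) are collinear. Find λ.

45

Direction DE = (112, -672, 140). From the x-coordinate of F, the parameter along the line is τ = (94 − 42)/112 = 13/28.
Then λ = (-20) + 13/28·(140) = 45.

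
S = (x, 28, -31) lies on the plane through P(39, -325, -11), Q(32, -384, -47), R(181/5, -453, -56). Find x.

-36/5

Coplanarity requires PQ · (PR × PS) = 0.
PQ = (-7, -59, -36), PR = (-14/5, -128, -45); the triple product is linear in x with coefficient -1953 and constant term -70308/5.
Setting it to zero: x = -36/5.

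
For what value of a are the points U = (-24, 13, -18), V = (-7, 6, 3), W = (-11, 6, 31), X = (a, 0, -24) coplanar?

14

Normal to plane UVW: n = (-196, -560, -28); plane equation n·P = -2072.
Requiring n·X = -2072: (-196)a + (672) = -2072.
So a = 14.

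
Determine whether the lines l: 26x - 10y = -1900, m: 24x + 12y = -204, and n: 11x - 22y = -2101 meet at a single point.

The three lines meet at one point iff the augmented coefficient matrix [aᵢ bᵢ cᵢ] has rank < 3, i.e. its determinant vanishes.
Here the determinant is 0.
It vanishes, so the lines are concurrent at (-45, 73).

Yes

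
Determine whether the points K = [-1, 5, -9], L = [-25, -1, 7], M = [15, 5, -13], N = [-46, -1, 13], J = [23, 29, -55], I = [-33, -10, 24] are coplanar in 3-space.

No

The plane through K, L, M has normal n = KL × KM = (24, 160, 96) and equation n·P = -88.
Checking the remaining points: n·N = -16, n·J = -88, n·I = -88.
Since n·N = -16 ≠ -88, N is off the plane and the points are not all coplanar.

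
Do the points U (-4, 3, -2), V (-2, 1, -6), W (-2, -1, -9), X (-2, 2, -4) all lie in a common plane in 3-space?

No

A normal to the plane through U, V, W is n = UV × UW = (-2, 6, -4).
The plane has equation n·P = 34. For X: n·X = 32.
32 ≠ 34, so X is off the plane.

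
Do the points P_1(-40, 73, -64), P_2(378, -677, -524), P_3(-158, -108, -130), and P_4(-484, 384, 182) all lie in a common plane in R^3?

The four points are coplanar iff the 3×3 determinant with rows P_1P_2, P_1P_3, P_1P_4 is zero.
Rows: (418, -750, -460), (-118, -181, -66), (-444, 311, 246).
Expanding along the first row: (418)(-24000) − (-750)(-58332) + (-460)(-117062) = 67520.
Nonzero ⇒ not coplanar.

No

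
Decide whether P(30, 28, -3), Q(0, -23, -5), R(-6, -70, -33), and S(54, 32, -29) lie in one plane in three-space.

Yes

A normal to the plane through P, Q, R is n = PQ × PR = (1334, -828, 1104).
The plane has equation n·X = 13524. For S: n·S = 13524.
Equal, so S lies in the plane and all four are coplanar.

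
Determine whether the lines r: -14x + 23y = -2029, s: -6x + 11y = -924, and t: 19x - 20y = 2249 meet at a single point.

Intersecting r and s: solving the 2×2 system gives (x, y) = (1067/16, -381/8).
Substitute into t: (19)(1067/16) + (-20)(-381/8) = 35513/16.
But t requires 2249 ≠ 35513/16, so the three lines have no common point.

No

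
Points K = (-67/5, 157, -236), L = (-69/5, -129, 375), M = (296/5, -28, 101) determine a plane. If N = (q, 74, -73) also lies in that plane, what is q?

Coplanarity requires KL · (KM × KN) = 0.
KL = (-2/5, -286, 611), KM = (363/5, -185, 337); the triple product is linear in q with coefficient 16653 and constant term -366366/5.
Setting it to zero: q = 22/5.

22/5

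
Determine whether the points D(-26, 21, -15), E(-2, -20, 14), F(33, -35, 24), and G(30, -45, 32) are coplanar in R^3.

A normal to the plane through D, E, F is n = DE × DF = (25, 775, 1075).
The plane has equation n·P = -500. For G: n·G = 275.
275 ≠ -500, so G is off the plane.

No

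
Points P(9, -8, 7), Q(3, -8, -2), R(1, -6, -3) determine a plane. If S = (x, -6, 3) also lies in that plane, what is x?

5

Coplanarity requires PQ · (PR × PS) = 0.
PQ = (-6, 0, -9), PR = (-8, 2, -10); the triple product is linear in x with coefficient 18 and constant term -90.
Setting it to zero: x = 5.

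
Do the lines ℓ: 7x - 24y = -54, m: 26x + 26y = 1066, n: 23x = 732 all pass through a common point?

Lines aᵢx + bᵢy = cᵢ with pairwise distinct directions are concurrent exactly when det[aᵢ bᵢ cᵢ] = 0.
Here the determinant is 33852.
Nonzero, so no common point exists.

No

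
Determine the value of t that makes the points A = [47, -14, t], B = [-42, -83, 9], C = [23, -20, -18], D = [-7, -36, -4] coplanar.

-30

The points are coplanar iff AB · (AC × AD) = 0.
Expanding, this is linear in t: (-850)t + (-25500) = 0.
So t = -30.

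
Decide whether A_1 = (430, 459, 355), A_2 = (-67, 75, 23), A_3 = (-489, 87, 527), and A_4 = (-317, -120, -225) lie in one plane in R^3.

A normal to the plane through A_1, A_2, A_3 is n = A_1A_2 × A_1A_3 = (-189552, 390592, -168012).
The plane has equation n·P = 38130108. For A_4: n·A_4 = 51019644.
51019644 ≠ 38130108, so A_4 is off the plane.

No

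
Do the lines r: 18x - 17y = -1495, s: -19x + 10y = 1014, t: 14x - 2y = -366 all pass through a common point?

Yes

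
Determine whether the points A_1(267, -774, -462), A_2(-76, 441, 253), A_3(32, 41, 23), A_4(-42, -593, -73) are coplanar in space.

Yes

With A_1 as base: A_1A_2 = (-343, 1215, 715), A_1A_3 = (-235, 815, 485), A_1A_4 = (-309, 181, 389).
A_1A_3 × A_1A_4 = (229250, -58450, 209300).
A_1A_2 · (A_1A_3 × A_1A_4) = 0.
The scalar triple product vanishes, so the four points are coplanar.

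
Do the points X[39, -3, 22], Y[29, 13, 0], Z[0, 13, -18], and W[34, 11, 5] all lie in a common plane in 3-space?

The four points are coplanar iff the 3×3 determinant with rows XY, XZ, XW is zero.
Rows: (-10, 16, -22), (-39, 16, -40), (-5, 14, -17).
Expanding along the first row: (-10)(288) − (16)(463) + (-22)(-466) = -36.
Nonzero ⇒ not coplanar.

No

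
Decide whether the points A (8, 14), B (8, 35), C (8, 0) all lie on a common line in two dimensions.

AB = (0, 21), AC = (0, -14).
det[AB; AC] = (0)(-14) − (21)(0) = 0.
The determinant is zero, so the points are collinear.

Yes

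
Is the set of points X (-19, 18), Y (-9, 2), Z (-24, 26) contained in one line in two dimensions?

Yes

XY = (10, -16), XZ = (-5, 8).
det[XY; XZ] = (10)(8) − (-16)(-5) = 0.
The determinant is zero, so the points are collinear.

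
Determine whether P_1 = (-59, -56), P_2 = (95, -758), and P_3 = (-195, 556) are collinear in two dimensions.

P_1P_2 = (154, -702), P_1P_3 = (-136, 612).
If collinear, P_1P_3 would be a scalar multiple of P_1P_2. But (154)·(612) ≠ (-702)·(-136) (difference -1224), so they are not parallel; the points are not collinear.

No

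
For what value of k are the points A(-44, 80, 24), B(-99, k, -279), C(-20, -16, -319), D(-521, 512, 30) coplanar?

Coplanarity ⇔ det[AB; AC; AD] = 0.
Expanding, this is linear in k: (163467)k + (-10461888) = 0.
So k = 64.

64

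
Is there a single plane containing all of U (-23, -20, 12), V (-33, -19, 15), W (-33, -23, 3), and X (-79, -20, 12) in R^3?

With U as base: UV = (-10, 1, 3), UW = (-10, -3, -9), UX = (-56, 0, 0).
UW × UX = (0, 504, -168).
UV · (UW × UX) = 0.
The scalar triple product vanishes, so the four points are coplanar.

Yes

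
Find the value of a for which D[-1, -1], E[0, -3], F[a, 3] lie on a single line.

The three points are collinear iff det[DE; DF] = 0.
This determinant is linear in a: (2)a + (6) = 0, so a = -3.

-3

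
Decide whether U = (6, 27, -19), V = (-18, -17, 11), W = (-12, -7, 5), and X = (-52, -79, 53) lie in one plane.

Yes

The four points are coplanar iff the 3×3 determinant with rows UV, UW, UX is zero.
Rows: (-24, -44, 30), (-18, -34, 24), (-58, -106, 72).
Expanding along the first row: (-24)(96) − (-44)(96) + (30)(-64) = 0.
Zero determinant ⇒ coplanar.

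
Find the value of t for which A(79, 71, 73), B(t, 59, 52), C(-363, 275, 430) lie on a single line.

105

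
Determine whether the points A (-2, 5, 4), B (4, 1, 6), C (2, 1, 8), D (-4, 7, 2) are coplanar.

Yes

The four points are coplanar iff the 3×3 determinant with rows AB, AC, AD is zero.
Rows: (6, -4, 2), (4, -4, 4), (-2, 2, -2).
Expanding along the first row: (6)(0) − (-4)(0) + (2)(0) = 0.
Zero determinant ⇒ coplanar.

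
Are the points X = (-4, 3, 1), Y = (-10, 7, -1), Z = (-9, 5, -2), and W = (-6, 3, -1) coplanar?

Yes

The four points are coplanar iff the 3×3 determinant with rows XY, XZ, XW is zero.
Rows: (-6, 4, -2), (-5, 2, -3), (-2, 0, -2).
Expanding along the first row: (-6)(-4) − (4)(4) + (-2)(4) = 0.
Zero determinant ⇒ coplanar.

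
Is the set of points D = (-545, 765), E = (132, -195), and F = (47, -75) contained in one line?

No

DE = (677, -960), DF = (592, -840).
If collinear, DF would be a scalar multiple of DE. But (677)·(-840) ≠ (-960)·(592) (difference -360), so they are not parallel; the points are not collinear.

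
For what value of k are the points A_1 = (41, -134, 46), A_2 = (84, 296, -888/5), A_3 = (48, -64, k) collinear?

48/5

Collinearity requires A_1A_2 × A_1A_3 = 0; each component is linear in k.
The x-component gives (430)k + (-4128) = 0, so k = 48/5.
The remaining components then also vanish.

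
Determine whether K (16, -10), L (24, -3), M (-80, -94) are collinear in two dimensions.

Yes

KL = (8, 7), KM = (-96, -84).
Checking proportionality: KM = -12·KL, so the vectors are parallel and the points are collinear.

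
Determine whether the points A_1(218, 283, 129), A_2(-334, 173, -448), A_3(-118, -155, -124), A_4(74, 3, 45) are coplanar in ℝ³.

Yes

The four points are coplanar iff the 3×3 determinant with rows A_1A_2, A_1A_3, A_1A_4 is zero.
Rows: (-552, -110, -577), (-336, -438, -253), (-144, -280, -84).
Expanding along the first row: (-552)(-34048) − (-110)(-8208) + (-577)(31008) = 0.
Zero determinant ⇒ coplanar.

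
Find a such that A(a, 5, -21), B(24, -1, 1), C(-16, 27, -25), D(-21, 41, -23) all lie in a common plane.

Coplanarity ⇔ det[AB; AC; AD] = 0.
Expanding, this is linear in a: (-420)a + (-420) = 0.
So a = -1.

-1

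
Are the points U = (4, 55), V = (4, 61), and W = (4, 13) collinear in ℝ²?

UV = (0, 6), UW = (0, -42).
Checking proportionality: UW = -7·UV, so the vectors are parallel and the points are collinear.

Yes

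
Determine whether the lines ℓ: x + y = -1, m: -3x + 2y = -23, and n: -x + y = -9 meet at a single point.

No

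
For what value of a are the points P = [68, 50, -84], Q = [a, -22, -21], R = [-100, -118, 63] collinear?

-4

Collinearity requires PQ × PR = 0; each component is linear in a.
The y-component gives (-147)a + (-588) = 0, so a = -4.
The remaining components then also vanish.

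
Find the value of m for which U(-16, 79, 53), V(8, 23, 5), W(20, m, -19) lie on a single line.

-5

Direction UV = (24, -56, -48). From the x-coordinate of W, the parameter along the line is τ = (20 − (-16))/24 = 3/2.
Then m = 79 + 3/2·(-56) = -5.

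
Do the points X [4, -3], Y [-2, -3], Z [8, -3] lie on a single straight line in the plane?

XY = (-6, 0), XZ = (4, 0).
Checking proportionality: XZ = -2/3·XY, so the vectors are parallel and the points are collinear.

Yes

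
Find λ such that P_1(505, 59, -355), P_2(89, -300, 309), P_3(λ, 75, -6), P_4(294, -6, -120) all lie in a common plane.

Coplanarity ⇔ det[P_1P_2; P_1P_3; P_1P_4] = 0.
Expanding, this is linear in λ: (41205)λ + (-3131580) = 0.
So λ = 76.

76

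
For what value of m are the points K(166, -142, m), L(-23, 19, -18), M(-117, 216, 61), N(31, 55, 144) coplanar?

150

Coplanarity ⇔ det[KL; KM; KN] = 0.
Expanding, this is linear in m: (14022)m + (-2103300) = 0.
So m = 150.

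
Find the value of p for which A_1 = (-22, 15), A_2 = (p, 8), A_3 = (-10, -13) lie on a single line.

The three points are collinear iff det[A_1A_2; A_1A_3] = 0.
This determinant is linear in p: (-28)p + (-532) = 0, so p = -19.

-19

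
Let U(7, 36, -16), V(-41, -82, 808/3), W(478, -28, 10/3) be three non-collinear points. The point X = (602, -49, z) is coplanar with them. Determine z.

The plane through U, V, W has equation 15980x + 135320y + 58650z = 4044980.
Substituting X: (58650)z + (2989280) = 4044980, so z = 18.

18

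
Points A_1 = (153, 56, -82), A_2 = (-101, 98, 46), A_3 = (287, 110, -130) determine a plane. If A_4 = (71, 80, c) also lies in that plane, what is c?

-38

The plane through A_1, A_2, A_3 has equation −8928x + 4960y − 19344z = 497984.
Substituting A_4: (-19344)c + (-237088) = 497984, so c = -38.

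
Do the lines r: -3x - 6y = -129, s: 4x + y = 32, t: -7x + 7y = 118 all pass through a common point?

No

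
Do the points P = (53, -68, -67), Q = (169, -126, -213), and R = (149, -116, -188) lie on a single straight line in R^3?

PQ = (116, -58, -146), PR = (96, -48, -121).
Comparing components 2 and 3: (-58)(-121) − (-146)(-48) = 10 ≠ 0, so PQ and PR are not parallel and the points are not collinear.

No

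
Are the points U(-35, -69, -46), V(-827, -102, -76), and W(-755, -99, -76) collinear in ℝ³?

UV = (-792, -33, -30), UW = (-720, -30, -30).
Comparing components 2 and 3: (-33)(-30) − (-30)(-30) = 90 ≠ 0, so UV and UW are not parallel and the points are not collinear.

No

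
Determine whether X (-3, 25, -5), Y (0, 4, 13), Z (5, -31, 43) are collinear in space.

Yes

XY = (3, -21, 18), XZ = (8, -56, 48).
Each component of XZ is 8/3 times the corresponding component of XY, so XZ = 8/3·XY and the points are collinear.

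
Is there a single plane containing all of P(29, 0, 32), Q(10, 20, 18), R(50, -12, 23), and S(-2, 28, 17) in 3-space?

The four points are coplanar iff the 3×3 determinant with rows PQ, PR, PS is zero.
Rows: (-19, 20, -14), (21, -12, -9), (-31, 28, -15).
Expanding along the first row: (-19)(432) − (20)(-594) + (-14)(216) = 648.
Nonzero ⇒ not coplanar.

No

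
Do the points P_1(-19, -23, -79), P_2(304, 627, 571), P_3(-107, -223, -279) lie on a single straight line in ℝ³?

No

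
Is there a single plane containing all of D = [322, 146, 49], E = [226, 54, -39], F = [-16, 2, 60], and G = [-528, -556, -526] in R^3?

No

With D as base: DE = (-96, -92, -88), DF = (-338, -144, 11), DG = (-850, -702, -575).
DF × DG = (90522, -203700, 114876).
DE · (DF × DG) = -58800.
Since -58800 ≠ 0, the four points are not coplanar.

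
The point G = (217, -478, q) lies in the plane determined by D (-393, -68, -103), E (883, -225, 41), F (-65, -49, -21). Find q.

-288

Coplanarity requires DE · (DF × DG) = 0.
DE = (1276, -157, 144), DF = (328, 19, 82); the triple product is linear in q with coefficient 75740 and constant term 21813120.
Setting it to zero: q = -288.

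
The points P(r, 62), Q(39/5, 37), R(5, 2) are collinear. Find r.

Collinearity: (P − Q) must be parallel to (R − Q) = (-14/5, -35).
Cross-multiplying the components: (r − 39/5)·(-35) = (25)·(-14/5).
Solving gives r = 49/5.

49/5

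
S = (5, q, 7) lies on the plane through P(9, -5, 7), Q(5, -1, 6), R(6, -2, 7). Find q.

-1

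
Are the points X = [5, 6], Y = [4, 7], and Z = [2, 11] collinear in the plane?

XY = (-1, 1), XZ = (-3, 5).
If collinear, XZ would be a scalar multiple of XY. But (-1)·(5) ≠ (1)·(-3) (difference -2), so they are not parallel; the points are not collinear.

No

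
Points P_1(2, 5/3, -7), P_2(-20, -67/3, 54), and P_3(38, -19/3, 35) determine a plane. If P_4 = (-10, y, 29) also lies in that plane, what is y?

-37/3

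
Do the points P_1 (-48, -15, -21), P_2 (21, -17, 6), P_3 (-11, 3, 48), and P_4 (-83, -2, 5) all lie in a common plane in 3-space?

A normal to the plane through P_1, P_2, P_3 is n = P_1P_2 × P_1P_3 = (-624, -3762, 1316).
The plane has equation n·P = 58746. For P_4: n·P_4 = 65896.
65896 ≠ 58746, so P_4 is off the plane.

No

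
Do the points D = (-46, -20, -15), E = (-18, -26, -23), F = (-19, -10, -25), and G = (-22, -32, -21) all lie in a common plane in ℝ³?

No

The four points are coplanar iff the 3×3 determinant with rows DE, DF, DG is zero.
Rows: (28, -6, -8), (27, 10, -10), (24, -12, -6).
Expanding along the first row: (28)(-180) − (-6)(78) + (-8)(-564) = -60.
Nonzero ⇒ not coplanar.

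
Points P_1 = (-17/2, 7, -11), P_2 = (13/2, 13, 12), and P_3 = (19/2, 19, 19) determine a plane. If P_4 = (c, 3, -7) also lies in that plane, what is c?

-4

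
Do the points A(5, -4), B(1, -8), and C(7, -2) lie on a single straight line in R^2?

Yes

AB = (-4, -4), AC = (2, 2).
Twice the signed area of △ABC is (-4)(2) − (-4)(2) = 0.
The triangle is degenerate (zero area), so the points are collinear.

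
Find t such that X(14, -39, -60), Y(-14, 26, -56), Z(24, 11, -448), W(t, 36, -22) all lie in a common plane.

-21

Normal to plane XYZ: n = (-25420, -10824, -2050); plane equation n·P = 189256.
Requiring n·W = 189256: (-25420)t + (-344564) = 189256.
So t = -21.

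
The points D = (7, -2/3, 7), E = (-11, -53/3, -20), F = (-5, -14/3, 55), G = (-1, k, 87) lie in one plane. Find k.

Normal to plane DEF: n = (-924, 1188, -132); plane equation n·P = -8184.
Requiring n·G = -8184: (1188)k + (-10560) = -8184.
So k = 2.

2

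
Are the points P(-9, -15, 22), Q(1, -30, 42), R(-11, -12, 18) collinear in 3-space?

Yes

PQ = (10, -15, 20), PR = (-2, 3, -4).
Each component of PR is -1/5 times the corresponding component of PQ, so PR = -1/5·PQ and the points are collinear.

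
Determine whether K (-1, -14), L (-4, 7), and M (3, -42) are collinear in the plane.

KL = (-3, 21), KM = (4, -28).
Twice the signed area of △KLM is (-3)(-28) − (21)(4) = 0.
The triangle is degenerate (zero area), so the points are collinear.

Yes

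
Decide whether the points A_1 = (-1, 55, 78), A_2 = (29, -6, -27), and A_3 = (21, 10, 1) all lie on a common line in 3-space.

No

A_1A_2 = (30, -61, -105), A_1A_3 = (22, -45, -77).
A_1A_2 × A_1A_3 = (-28, 0, -8).
The cross product is nonzero, so the points do not lie on one line.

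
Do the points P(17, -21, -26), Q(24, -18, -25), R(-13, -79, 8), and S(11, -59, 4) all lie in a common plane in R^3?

With P as base: PQ = (7, 3, 1), PR = (-30, -58, 34), PS = (-6, -38, 30).
PR × PS = (-448, 696, 792).
PQ · (PR × PS) = -256.
Since -256 ≠ 0, the four points are not coplanar.

No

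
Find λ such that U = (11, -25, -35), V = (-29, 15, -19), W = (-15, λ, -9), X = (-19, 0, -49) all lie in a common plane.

4

The points are coplanar iff UV · (UW × UX) = 0.
Expanding, this is linear in λ: (1040)λ + (-4160) = 0.
So λ = 4.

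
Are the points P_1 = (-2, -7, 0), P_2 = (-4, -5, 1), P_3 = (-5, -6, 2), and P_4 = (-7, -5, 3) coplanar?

No

A normal to the plane through P_1, P_2, P_3 is n = P_1P_2 × P_1P_3 = (3, 1, 4).
The plane has equation n·P = -13. For P_4: n·P_4 = -14.
-14 ≠ -13, so P_4 is off the plane.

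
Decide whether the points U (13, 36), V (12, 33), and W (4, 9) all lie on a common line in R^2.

UV = (-1, -3), UW = (-9, -27).
Checking proportionality: UW = 9·UV, so the vectors are parallel and the points are collinear.

Yes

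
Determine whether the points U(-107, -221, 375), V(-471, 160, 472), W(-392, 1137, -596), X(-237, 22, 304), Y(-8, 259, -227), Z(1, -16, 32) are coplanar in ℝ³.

The plane through U, V, W has normal n = UV × UW = (-501677, -381089, -385727) and equation n·P = -6747517.
Checking the remaining points: n·X = -6747517, n·Y = -7128606, n·Z = -6747517.
Since n·Y = -7128606 ≠ -6747517, Y is off the plane and the points are not all coplanar.

No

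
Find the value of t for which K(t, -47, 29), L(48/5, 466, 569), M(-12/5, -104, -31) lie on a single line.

-6/5

Direction LM = (-12, -570, -600). From the y-coordinate of K, the parameter along the line is τ = (-47 − 466)/(-570) = 9/10.
Then t = 48/5 + 9/10·(-12) = -6/5.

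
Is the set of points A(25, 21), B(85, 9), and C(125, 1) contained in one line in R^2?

Yes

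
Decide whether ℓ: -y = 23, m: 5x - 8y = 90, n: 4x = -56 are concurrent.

Intersecting ℓ and m: solving the 2×2 system gives (x, y) = (-94/5, -23).
Substitute into n: (4)(-94/5) + (0)(-23) = -376/5.
But n requires -56 ≠ -376/5, so the three lines have no common point.

No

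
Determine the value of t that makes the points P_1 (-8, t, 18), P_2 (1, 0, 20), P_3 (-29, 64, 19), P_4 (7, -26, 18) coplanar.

Coplanarity ⇔ det[P_1P_2; P_1P_3; P_1P_4] = 0.
Expanding, this is linear in t: (66)t + (-594) = 0.
So t = 9.

9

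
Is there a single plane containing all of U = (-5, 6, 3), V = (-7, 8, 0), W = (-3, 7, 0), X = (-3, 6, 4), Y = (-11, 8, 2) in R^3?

The plane through U, V, W has normal n = UV × UW = (-3, -12, -6) and equation n·P = -75.
Checking the remaining points: n·X = -87, n·Y = -75.
Since n·X = -87 ≠ -75, X is off the plane and the points are not all coplanar.

No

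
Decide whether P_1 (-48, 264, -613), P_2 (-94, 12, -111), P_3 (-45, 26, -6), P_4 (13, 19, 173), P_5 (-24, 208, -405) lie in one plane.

The plane through P_1, P_2, P_3 has normal n = P_1P_2 × P_1P_3 = (-33488, 29428, 11704) and equation n·P = 2201864.
Checking the remaining points: n·P_4 = 2148580, n·P_5 = 2184616.
Since n·P_4 = 2148580 ≠ 2201864, P_4 is off the plane and the points are not all coplanar.

No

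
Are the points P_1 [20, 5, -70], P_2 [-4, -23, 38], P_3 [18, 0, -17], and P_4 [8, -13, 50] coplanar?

Yes

A normal to the plane through P_1, P_2, P_3 is n = P_1P_2 × P_1P_3 = (-944, 1056, 64).
The plane has equation n·P = -18080. For P_4: n·P_4 = -18080.
Equal, so P_4 lies in the plane and all four are coplanar.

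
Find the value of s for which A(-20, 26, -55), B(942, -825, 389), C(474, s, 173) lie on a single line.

-411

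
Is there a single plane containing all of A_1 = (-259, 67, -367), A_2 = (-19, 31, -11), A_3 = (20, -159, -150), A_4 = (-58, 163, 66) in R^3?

With A_1 as base: A_1A_2 = (240, -36, 356), A_1A_3 = (279, -226, 217), A_1A_4 = (201, 96, 433).
A_1A_3 × A_1A_4 = (-118690, -77190, 72210).
A_1A_2 · (A_1A_3 × A_1A_4) = 0.
The scalar triple product vanishes, so the four points are coplanar.

Yes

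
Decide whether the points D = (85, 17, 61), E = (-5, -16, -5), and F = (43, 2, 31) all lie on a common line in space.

DE = (-90, -33, -66), DF = (-42, -15, -30).
Comparing components 3 and 1: (-66)(-42) − (-90)(-30) = 72 ≠ 0, so DE and DF are not parallel and the points are not collinear.

No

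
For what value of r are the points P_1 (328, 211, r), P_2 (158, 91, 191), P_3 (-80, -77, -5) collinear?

331

Direction P_2P_3 = (-238, -168, -196). From the x-coordinate of P_1, the parameter along the line is τ = (328 − 158)/(-238) = -5/7.
Then r = 191 + (-5/7)·(-196) = 331.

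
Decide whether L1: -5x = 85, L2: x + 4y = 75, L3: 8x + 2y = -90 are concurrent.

Yes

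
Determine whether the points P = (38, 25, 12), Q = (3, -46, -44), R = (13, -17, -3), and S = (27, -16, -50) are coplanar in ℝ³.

No

The four points are coplanar iff the 3×3 determinant with rows PQ, PR, PS is zero.
Rows: (-35, -71, -56), (-25, -42, -15), (-11, -41, -62).
Expanding along the first row: (-35)(1989) − (-71)(1385) + (-56)(563) = -2808.
Nonzero ⇒ not coplanar.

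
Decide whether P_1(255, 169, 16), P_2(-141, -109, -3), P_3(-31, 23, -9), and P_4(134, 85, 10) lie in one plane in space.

Yes

With P_1 as base: P_1P_2 = (-396, -278, -19), P_1P_3 = (-286, -146, -25), P_1P_4 = (-121, -84, -6).
P_1P_3 × P_1P_4 = (-1224, 1309, 6358).
P_1P_2 · (P_1P_3 × P_1P_4) = 0.
The scalar triple product vanishes, so the four points are coplanar.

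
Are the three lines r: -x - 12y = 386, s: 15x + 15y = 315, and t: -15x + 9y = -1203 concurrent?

The three lines meet at one point iff the augmented coefficient matrix [aᵢ bᵢ cᵢ] has rank < 3, i.e. its determinant vanishes.
Here the determinant is 0.
It vanishes, so the lines are concurrent at (58, -37).

Yes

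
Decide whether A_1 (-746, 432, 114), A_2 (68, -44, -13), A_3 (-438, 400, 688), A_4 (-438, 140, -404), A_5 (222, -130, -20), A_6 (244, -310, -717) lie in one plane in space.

No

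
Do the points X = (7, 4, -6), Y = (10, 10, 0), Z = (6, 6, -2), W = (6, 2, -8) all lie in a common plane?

The four points are coplanar iff the 3×3 determinant with rows XY, XZ, XW is zero.
Rows: (3, 6, 6), (-1, 2, 4), (-1, -2, -2).
Expanding along the first row: (3)(4) − (6)(6) + (6)(4) = 0.
Zero determinant ⇒ coplanar.

Yes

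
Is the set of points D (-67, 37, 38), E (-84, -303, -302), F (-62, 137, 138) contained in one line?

DE = (-17, -340, -340), DF = (5, 100, 100).
Each component of DF is -5/17 times the corresponding component of DE, so DF = -5/17·DE and the points are collinear.

Yes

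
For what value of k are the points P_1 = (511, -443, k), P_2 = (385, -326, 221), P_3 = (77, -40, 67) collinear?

Direction P_2P_3 = (-308, 286, -154). From the x-coordinate of P_1, the parameter along the line is τ = (511 − 385)/(-308) = -9/22.
Then k = 221 + (-9/22)·(-154) = 284.

284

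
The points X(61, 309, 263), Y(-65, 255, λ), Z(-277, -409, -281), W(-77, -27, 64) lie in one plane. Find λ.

-55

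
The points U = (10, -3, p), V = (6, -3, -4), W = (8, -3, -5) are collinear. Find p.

-6

Collinearity requires UV × UW = 0; each component is linear in p.
The y-component gives (-2)p + (-12) = 0, so p = -6.
The remaining components then also vanish.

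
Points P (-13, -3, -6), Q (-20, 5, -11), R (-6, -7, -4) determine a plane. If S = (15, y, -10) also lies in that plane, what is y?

A normal to the plane is n = PQ × PR = (-4, -21, -28).
S lies in the plane iff n · PS = 0.
This gives (-21)y + (-63) = 0, so y = -3.

-3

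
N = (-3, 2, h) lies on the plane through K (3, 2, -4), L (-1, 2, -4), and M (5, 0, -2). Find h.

-4

A normal to the plane is n = KL × KM = (0, 8, 8).
N lies in the plane iff n · KN = 0.
This gives (8)h + (32) = 0, so h = -4.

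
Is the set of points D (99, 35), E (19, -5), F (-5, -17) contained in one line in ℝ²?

Yes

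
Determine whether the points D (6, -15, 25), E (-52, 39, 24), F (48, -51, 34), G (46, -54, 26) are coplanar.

A normal to the plane through D, E, F is n = DE × DF = (450, 480, -180).
The plane has equation n·P = -9000. For G: n·G = -9900.
-9900 ≠ -9000, so G is off the plane.

No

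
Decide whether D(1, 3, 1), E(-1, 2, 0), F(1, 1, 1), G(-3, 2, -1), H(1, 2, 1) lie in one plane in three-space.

Yes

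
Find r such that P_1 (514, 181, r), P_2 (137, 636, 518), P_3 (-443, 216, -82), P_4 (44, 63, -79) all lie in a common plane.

187

The points are coplanar iff P_1P_2 · (P_1P_3 × P_1P_4) = 0.
Expanding, this is linear in r: (-293280)r + (54843360) = 0.
So r = 187.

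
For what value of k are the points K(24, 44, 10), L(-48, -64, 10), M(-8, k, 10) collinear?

-4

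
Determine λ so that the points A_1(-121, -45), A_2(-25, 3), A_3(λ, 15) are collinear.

Collinearity: (A_3 − A_1) must be parallel to (A_2 − A_1) = (96, 48).
Cross-multiplying the components: (λ − (-121))·(48) = (60)·(96).
Solving gives λ = -1.

-1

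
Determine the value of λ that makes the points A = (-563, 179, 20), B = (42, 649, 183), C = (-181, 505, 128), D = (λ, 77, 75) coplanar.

-22

Normal to plane ABC: n = (-2378, -3074, 17690); plane equation n·P = 1142368.
Requiring n·D = 1142368: (-2378)λ + (1090052) = 1142368.
So λ = -22.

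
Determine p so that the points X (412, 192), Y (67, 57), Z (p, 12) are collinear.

Collinearity: (Z − X) must be parallel to (Y − X) = (-345, -135).
Cross-multiplying the components: (p − 412)·(-135) = (-180)·(-345).
Solving gives p = -48.

-48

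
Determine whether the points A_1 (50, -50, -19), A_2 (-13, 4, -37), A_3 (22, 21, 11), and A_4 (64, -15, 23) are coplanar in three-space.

Yes

With A_1 as base: A_1A_2 = (-63, 54, -18), A_1A_3 = (-28, 71, 30), A_1A_4 = (14, 35, 42).
A_1A_3 × A_1A_4 = (1932, 1596, -1974).
A_1A_2 · (A_1A_3 × A_1A_4) = 0.
The scalar triple product vanishes, so the four points are coplanar.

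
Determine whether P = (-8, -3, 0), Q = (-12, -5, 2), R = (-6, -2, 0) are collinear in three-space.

PQ = (-4, -2, 2), PR = (2, 1, 0).
Comparing components 2 and 3: (-2)(0) − (2)(1) = -2 ≠ 0, so PQ and PR are not parallel and the points are not collinear.

No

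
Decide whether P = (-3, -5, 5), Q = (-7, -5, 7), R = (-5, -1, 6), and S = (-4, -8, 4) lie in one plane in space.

The four points are coplanar iff the 3×3 determinant with rows PQ, PR, PS is zero.
Rows: (-4, 0, 2), (-2, 4, 1), (-1, -3, -1).
Expanding along the first row: (-4)(-1) − (0)(3) + (2)(10) = 24.
Nonzero ⇒ not coplanar.

No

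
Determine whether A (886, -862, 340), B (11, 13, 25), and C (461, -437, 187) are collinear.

Yes

AB = (-875, 875, -315), AC = (-425, 425, -153).
AB × AC = (0, 0, 0).
The cross product vanishes, so the three points are collinear.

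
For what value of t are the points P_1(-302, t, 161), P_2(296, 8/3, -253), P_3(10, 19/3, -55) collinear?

31/3

Collinearity requires P_1P_2 × P_1P_3 = 0; each component is linear in t.
The x-component gives (-198)t + (2046) = 0, so t = 31/3.
The remaining components then also vanish.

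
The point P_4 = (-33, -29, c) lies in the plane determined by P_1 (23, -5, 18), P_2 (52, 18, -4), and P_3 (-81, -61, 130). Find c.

Coplanarity requires P_1P_2 · (P_1P_3 × P_1P_4) = 0.
P_1P_2 = (29, 23, -22), P_1P_3 = (-104, -56, 112); the triple product is linear in c with coefficient 768 and constant term -66048.
Setting it to zero: c = 86.

86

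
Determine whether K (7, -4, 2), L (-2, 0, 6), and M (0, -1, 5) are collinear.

No

KL = (-9, 4, 4), KM = (-7, 3, 3).
KL × KM = (0, -1, 1).
The cross product is nonzero, so the points do not lie on one line.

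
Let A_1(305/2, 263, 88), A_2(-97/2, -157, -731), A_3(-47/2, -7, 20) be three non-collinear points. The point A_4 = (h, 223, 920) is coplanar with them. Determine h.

81/2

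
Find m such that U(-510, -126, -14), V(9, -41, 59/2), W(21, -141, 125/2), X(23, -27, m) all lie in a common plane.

Normal to plane UVW: n = (7155, -16605, -52920); plane equation n·P = -815940.
Requiring n·X = -815940: (-52920)m + (612900) = -815940.
So m = 27.

27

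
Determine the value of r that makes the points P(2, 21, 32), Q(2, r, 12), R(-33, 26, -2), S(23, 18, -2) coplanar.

21

Normal to plane PRS: n = (-272, -1904, 0); plane equation n·X = -40528.
Requiring n·Q = -40528: (-1904)r + (-544) = -40528.
So r = 21.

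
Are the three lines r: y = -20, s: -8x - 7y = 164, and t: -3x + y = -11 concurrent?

Yes

Lines aᵢx + bᵢy = cᵢ with pairwise distinct directions are concurrent exactly when det[aᵢ bᵢ cᵢ] = 0.
Here the determinant is 0.
It vanishes, so the lines are concurrent at (-3, -20).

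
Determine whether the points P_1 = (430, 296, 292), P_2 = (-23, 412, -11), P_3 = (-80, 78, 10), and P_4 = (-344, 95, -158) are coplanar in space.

Yes

The four points are coplanar iff the 3×3 determinant with rows P_1P_2, P_1P_3, P_1P_4 is zero.
Rows: (-453, 116, -303), (-510, -218, -282), (-774, -201, -450).
Expanding along the first row: (-453)(41418) − (116)(11232) + (-303)(-66222) = 0.
Zero determinant ⇒ coplanar.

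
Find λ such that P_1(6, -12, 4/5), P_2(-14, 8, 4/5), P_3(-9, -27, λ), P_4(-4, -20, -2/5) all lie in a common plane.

-6/5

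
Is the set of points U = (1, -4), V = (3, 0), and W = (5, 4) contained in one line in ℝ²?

UV = (2, 4), UW = (4, 8).
Twice the signed area of △UVW is (2)(8) − (4)(4) = 0.
The triangle is degenerate (zero area), so the points are collinear.

Yes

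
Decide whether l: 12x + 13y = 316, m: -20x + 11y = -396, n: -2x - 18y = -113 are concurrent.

Intersecting l and m: solving the 2×2 system gives (x, y) = (22, 4).
Substitute into n: (-2)(22) + (-18)(4) = -116.
But n requires -113 ≠ -116, so the three lines have no common point.

No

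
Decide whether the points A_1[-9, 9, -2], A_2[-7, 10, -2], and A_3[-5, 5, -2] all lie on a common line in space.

A_1A_2 = (2, 1, 0), A_1A_3 = (4, -4, 0).
Comparing components 1 and 2: (2)(-4) − (1)(4) = -12 ≠ 0, so A_1A_2 and A_1A_3 are not parallel and the points are not collinear.

No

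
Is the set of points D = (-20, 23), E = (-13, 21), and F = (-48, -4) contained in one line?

No

DE = (7, -2), DF = (-28, -27).
If collinear, DF would be a scalar multiple of DE. But (7)·(-27) ≠ (-2)·(-28) (difference -245), so they are not parallel; the points are not collinear.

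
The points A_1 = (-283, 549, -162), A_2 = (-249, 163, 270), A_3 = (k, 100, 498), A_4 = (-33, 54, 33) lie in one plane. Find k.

-334

Normal to plane A_1A_2A_4: n = (138570, 101370, 79670); plane equation n·P = 3530280.
Requiring n·A_3 = 3530280: (138570)k + (49812660) = 3530280.
So k = -334.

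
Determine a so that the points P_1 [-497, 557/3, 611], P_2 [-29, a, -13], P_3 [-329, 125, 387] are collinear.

50/3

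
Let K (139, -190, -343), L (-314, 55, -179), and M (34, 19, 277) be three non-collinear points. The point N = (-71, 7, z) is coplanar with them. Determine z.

52

A normal to the plane is n = KL × KM = (117624, 263640, -68952).
N lies in the plane iff n · KN = 0.
This gives (-68952)z + (3585504) = 0, so z = 52.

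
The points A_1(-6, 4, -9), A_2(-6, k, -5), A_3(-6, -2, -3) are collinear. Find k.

0

Direction A_1A_3 = (0, -6, 6). From the z-coordinate of A_2, the parameter along the line is τ = (-5 − (-9))/6 = 2/3.
Then k = 4 + 2/3·(-6) = 0.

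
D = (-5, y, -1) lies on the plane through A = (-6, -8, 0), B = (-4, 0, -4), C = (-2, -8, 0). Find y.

-6

Coplanarity requires AB · (AC × AD) = 0.
AB = (2, 8, -4), AC = (4, 0, 0); the triple product is linear in y with coefficient -16 and constant term -96.
Setting it to zero: y = -6.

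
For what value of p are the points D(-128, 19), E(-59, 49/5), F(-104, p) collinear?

Collinearity: (F − D) must be parallel to (E − D) = (69, -46/5).
Cross-multiplying the components: (p − 19)·(69) = (24)·(-46/5).
Solving gives p = 79/5.

79/5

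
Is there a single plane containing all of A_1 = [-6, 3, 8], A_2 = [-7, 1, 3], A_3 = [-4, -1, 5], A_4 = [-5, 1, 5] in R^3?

No

With A_1 as base: A_1A_2 = (-1, -2, -5), A_1A_3 = (2, -4, -3), A_1A_4 = (1, -2, -3).
A_1A_3 × A_1A_4 = (6, 3, 0).
A_1A_2 · (A_1A_3 × A_1A_4) = -12.
Since -12 ≠ 0, the four points are not coplanar.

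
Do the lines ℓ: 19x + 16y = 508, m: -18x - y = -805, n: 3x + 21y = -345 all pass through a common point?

Intersecting ℓ and m: solving the 2×2 system gives (x, y) = (12372/269, -6151/269).
Substitute into n: (3)(12372/269) + (21)(-6151/269) = -92055/269.
But n requires -345 ≠ -92055/269, so the three lines have no common point.

No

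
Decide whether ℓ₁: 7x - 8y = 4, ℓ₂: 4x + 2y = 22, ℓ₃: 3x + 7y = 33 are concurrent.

Yes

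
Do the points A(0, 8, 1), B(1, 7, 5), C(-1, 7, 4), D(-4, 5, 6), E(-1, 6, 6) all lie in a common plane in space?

No

The plane through A, B, C has normal n = AB × AC = (1, -7, -2) and equation n·P = -58.
Checking the remaining points: n·D = -51, n·E = -55.
Since n·D = -51 ≠ -58, D is off the plane and the points are not all coplanar.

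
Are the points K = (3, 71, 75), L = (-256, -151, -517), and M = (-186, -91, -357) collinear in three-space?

KL = (-259, -222, -592), KM = (-189, -162, -432).
KL × KM = (0, 0, 0).
The cross product vanishes, so the three points are collinear.

Yes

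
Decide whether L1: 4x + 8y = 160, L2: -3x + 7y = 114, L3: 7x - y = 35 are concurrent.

Lines aᵢx + bᵢy = cᵢ with pairwise distinct directions are concurrent exactly when det[aᵢ bᵢ cᵢ] = 0.
Here the determinant is 1300.
Nonzero, so no common point exists.

No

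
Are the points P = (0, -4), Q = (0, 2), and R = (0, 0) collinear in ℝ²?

PQ = (0, 6), PR = (0, 4).
Twice the signed area of △PQR is (0)(4) − (6)(0) = 0.
The triangle is degenerate (zero area), so the points are collinear.

Yes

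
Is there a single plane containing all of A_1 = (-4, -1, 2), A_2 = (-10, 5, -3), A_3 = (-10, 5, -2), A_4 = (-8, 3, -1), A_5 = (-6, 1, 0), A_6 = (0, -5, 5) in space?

Yes

The plane through A_1, A_2, A_3 has normal n = A_1A_2 × A_1A_3 = (6, 6, 0) and equation n·P = -30.
Checking the remaining points: n·A_4 = -30, n·A_5 = -30, n·A_6 = -30.
All equal -30, so all 6 points lie in one plane.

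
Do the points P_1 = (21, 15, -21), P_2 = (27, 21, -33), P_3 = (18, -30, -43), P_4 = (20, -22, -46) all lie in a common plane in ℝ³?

No

The four points are coplanar iff the 3×3 determinant with rows P_1P_2, P_1P_3, P_1P_4 is zero.
Rows: (6, 6, -12), (-3, -45, -22), (-1, -37, -25).
Expanding along the first row: (6)(311) − (6)(53) + (-12)(66) = 756.
Nonzero ⇒ not coplanar.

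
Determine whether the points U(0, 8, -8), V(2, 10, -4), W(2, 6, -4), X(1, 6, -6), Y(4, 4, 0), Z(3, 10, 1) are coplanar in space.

No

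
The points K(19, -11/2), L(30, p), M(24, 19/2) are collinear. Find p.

Collinearity: (L − K) must be parallel to (M − K) = (5, 15).
Cross-multiplying the components: (p − (-11/2))·(5) = (11)·(15).
Solving gives p = 55/2.

55/2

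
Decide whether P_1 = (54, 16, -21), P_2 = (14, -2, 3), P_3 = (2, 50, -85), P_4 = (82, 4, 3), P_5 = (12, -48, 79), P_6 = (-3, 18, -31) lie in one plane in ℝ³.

No

The plane through P_1, P_2, P_3 has normal n = P_1P_2 × P_1P_3 = (336, -3808, -2296) and equation n·P = 5432.
Checking the remaining points: n·P_4 = 5432, n·P_5 = 5432, n·P_6 = 1624.
Since n·P_6 = 1624 ≠ 5432, P_6 is off the plane and the points are not all coplanar.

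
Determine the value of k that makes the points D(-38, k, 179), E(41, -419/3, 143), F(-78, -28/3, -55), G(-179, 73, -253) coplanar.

The points are coplanar iff DE · (DF × DG) = 0.
Expanding, this is linear in k: (3564)k + (-374220) = 0.
So k = 105.

105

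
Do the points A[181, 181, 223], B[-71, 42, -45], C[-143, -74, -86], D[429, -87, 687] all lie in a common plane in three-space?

No

With A as base: AB = (-252, -139, -268), AC = (-324, -255, -309), AD = (248, -268, 464).
AC × AD = (-201132, 73704, 150072).
AB · (AC × AD) = 221112.
Since 221112 ≠ 0, the four points are not coplanar.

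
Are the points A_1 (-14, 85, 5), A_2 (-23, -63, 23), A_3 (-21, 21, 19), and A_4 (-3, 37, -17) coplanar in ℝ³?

The four points are coplanar iff the 3×3 determinant with rows A_1A_2, A_1A_3, A_1A_4 is zero.
Rows: (-9, -148, 18), (-7, -64, 14), (11, -48, -22).
Expanding along the first row: (-9)(2080) − (-148)(0) + (18)(1040) = 0.
Zero determinant ⇒ coplanar.

Yes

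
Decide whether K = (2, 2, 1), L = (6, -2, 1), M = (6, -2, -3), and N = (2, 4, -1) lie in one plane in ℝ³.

The four points are coplanar iff the 3×3 determinant with rows KL, KM, KN is zero.
Rows: (4, -4, 0), (4, -4, -4), (0, 2, -2).
Expanding along the first row: (4)(16) − (-4)(-8) + (0)(8) = 32.
Nonzero ⇒ not coplanar.

No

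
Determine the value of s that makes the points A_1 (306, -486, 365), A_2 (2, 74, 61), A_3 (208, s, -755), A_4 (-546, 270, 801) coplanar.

340

Normal to plane A_1A_2A_4: n = (473984, 391552, 247296); plane equation n·P = 45007872.
Requiring n·A_3 = 45007872: (391552)s + (-88119808) = 45007872.
So s = 340.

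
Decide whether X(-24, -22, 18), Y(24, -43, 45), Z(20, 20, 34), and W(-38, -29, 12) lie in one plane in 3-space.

Yes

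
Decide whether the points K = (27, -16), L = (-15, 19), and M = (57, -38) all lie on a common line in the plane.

KL = (-42, 35), KM = (30, -22).
det[KL; KM] = (-42)(-22) − (35)(30) = -126.
The determinant is nonzero, so they are not collinear.

No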